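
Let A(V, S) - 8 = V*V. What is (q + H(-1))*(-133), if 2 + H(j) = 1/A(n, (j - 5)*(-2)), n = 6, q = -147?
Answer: 871815/44 ≈ 19814.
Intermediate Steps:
A(V, S) = 8 + V² (A(V, S) = 8 + V*V = 8 + V²)
H(j) = -87/44 (H(j) = -2 + 1/(8 + 6²) = -2 + 1/(8 + 36) = -2 + 1/44 = -87/44)
(q + H(-1))*(-133) = (-147 - 87/44)*(-133) = -6555/44*(-133) = 871815/44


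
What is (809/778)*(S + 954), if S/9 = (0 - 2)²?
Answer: 400455/389 ≈ 1029.4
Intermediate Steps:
S = 36 (S = 9*(0 - 2)² = 9*(-2)² = 9*4 = 36)
(809/778)*(S + 954) = (809/778)*(36 + 954) = (809*(1/778))*990 = (809/778)*990 = 400455/389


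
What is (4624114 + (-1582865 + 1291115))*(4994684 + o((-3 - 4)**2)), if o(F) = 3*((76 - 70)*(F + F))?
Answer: 21646431443072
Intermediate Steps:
o(F) = 36*F (o(F) = 3*(6*(2*F)) = 3*(12*F) = 36*F)
(4624114 + (-1582865 + 1291115))*(4994684 + o((-3 - 4)**2)) = (4624114 + (-1582865 + 1291115))*(4994684 + 36*(-3 - 4)**2) = (4624114 - 291750)*(4994684 + 36*(-7)**2) = 4332364*(4994684 + 36*49) = 4332364*(4994684 + 1764) = 4332364*4996448 = 21646431443072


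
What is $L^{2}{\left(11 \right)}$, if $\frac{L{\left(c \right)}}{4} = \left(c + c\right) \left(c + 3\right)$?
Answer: $1517824$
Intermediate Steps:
$L{\left(c \right)} = 8 c \left(3 + c\right)$ ($L{\left(c \right)} = 4 \left(c + c\right) \left(c + 3\right) = 4 \cdot 2 c \left(3 + c\right) = 8 c \left(3 + c\right)$)
$L^{2}{\left(11 \right)} = \left(8 \cdot 11 \left(3 + 11\right)\right)^{2} = \left(8 \cdot 11 \cdot 14\right)^{2} = 1232^{2} = 1517824$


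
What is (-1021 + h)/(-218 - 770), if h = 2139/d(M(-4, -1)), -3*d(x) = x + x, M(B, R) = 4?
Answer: 14585/7904 ≈ 1.8453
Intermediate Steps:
d(x) = -2*x/3 (d(x) = -(x + x)/3 = -2*x/3)
h = -6417/8 (h = 2139/((-2/3*4)) = 2139/(-8/3) = 2139*(-3/8) = -6417/8 ≈ -802.13)
(-1021 + h)/(-218 - 770) = (-1021 - 6417/8)/(-218 - 770) = -14585/8/(-988) = -14585/8*(-1/988) = 14585/7904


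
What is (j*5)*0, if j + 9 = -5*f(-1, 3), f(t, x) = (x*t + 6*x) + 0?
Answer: 0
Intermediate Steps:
f(t, x) = 6*x + t*x (f(t, x) = (t*x + 6*x) + 0 = (6*x + t*x) + 0 = 6*x + t*x)
j = -84 (j = -9 - 15*(6 - 1) = -9 - 15*5 = -9 - 5*15 = -9 - 75 = -84)
(j*5)*0 = -84*5*0 = -420*0 = 0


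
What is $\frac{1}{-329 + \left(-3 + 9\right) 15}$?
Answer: $- \frac{1}{239} \approx -0.0041841$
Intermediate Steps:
$\frac{1}{-329 + \left(-3 + 9\right) 15} = \frac{1}{-329 + 6 \cdot 15} = \frac{1}{-329 + 90} = \frac{1}{-239} = - \frac{1}{239}$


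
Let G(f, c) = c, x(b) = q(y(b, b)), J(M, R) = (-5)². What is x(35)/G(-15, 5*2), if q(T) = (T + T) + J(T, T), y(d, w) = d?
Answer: 19/2 ≈ 9.5000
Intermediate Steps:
J(M, R) = 25
q(T) = 25 + 2*T (q(T) = (T + T) + 25 = 2*T + 25 = 25 + 2*T)
x(b) = 25 + 2*b
x(35)/G(-15, 5*2) = (25 + 2*35)/((5*2)) = (25 + 70)/10 = 95*(⅒) = 19/2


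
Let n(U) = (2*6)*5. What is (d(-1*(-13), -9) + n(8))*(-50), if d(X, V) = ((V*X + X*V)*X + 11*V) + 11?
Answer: 153500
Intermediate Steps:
d(X, V) = 11 + 11*V + 2*V*X² (d(X, V) = ((V*X + V*X)*X + 11*V) + 11 = ((2*V*X)*X + 11*V) + 11 = (2*V*X² + 11*V) + 11 = (11*V + 2*V*X²) + 11 = 11 + 11*V + 2*V*X²)
n(U) = 60 (n(U) = 12*5 = 60)
(d(-1*(-13), -9) + n(8))*(-50) = ((11 + 11*(-9) + 2*(-9)*(-1*(-13))²) + 60)*(-50) = ((11 - 99 + 2*(-9)*13²) + 60)*(-50) = ((11 - 99 + 2*(-9)*169) + 60)*(-50) = ((11 - 99 - 3042) + 60)*(-50) = (-3130 + 60)*(-50) = -3070*(-50) = 153500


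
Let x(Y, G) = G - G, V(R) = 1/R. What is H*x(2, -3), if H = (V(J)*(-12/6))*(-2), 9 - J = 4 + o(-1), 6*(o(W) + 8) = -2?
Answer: 0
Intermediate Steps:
o(W) = -25/3 (o(W) = -8 + (1/6)*(-2) = -8 - 1/3 = -25/3)
J = 40/3 (J = 9 - (4 - 25/3) = 9 - 1*(-13/3) = 9 + 13/3 = 40/3 ≈ 13.333)
x(Y, G) = 0
H = 3/10 (H = ((-12/6)/(40/3))*(-2) = (3*(-12*1/6)/40)*(-2) = ((3/40)*(-2))*(-2) = -3/20*(-2) = 3/10 ≈ 0.30000)
H*x(2, -3) = (3/10)*0 = 0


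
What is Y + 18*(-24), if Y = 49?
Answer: -383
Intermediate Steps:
Y + 18*(-24) = 49 + 18*(-24) = 49 - 432 = -383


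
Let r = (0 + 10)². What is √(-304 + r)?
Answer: 2*I*√51 ≈ 14.283*I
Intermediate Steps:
r = 100 (r = 10² = 100)
√(-304 + r) = √(-304 + 100) = √(-204) = 2*I*√51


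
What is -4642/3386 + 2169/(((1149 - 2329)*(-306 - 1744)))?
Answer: -5610826883/4095367000 ≈ -1.3700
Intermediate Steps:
-4642/3386 + 2169/(((1149 - 2329)*(-306 - 1744))) = -4642*1/3386 + 2169/((-1180*(-2050))) = -2321/1693 + 2169/2419000 = -5610826883/4095367000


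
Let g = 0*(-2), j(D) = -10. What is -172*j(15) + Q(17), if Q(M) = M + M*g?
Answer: 1737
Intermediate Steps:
g = 0
Q(M) = M (Q(M) = M + M*0 = M + 0 = M)
-172*j(15) + Q(17) = -172*(-10) + 17 = 1720 + 17 = 1737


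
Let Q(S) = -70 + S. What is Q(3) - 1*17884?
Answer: -17951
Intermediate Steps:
Q(3) - 1*17884 = (-70 + 3) - 1*17884 = -67 - 17884 = -17951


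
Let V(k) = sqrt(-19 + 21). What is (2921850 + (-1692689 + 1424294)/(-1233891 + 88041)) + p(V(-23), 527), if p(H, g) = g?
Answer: 223240396923/76390 ≈ 2.9224e+6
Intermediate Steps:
V(k) = sqrt(2)
(2921850 + (-1692689 + 1424294)/(-1233891 + 88041)) + p(V(-23), 527) = (2921850 + (-1692689 + 1424294)/(-1233891 + 88041)) + 527 = (2921850 - 268395/(-1145850)) + 527 = (2921850 - 268395*(-1/1145850)) + 527 = (2921850 + 17893/76390) + 527 = 223200139393/76390 + 527 = 223240396923/76390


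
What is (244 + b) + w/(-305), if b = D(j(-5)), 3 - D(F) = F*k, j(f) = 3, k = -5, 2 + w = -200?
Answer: 80112/305 ≈ 262.66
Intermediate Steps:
w = -202 (w = -2 - 200 = -202)
D(F) = 3 + 5*F (D(F) = 3 - F*(-5) = 3 - (-5)*F = 3 + 5*F)
b = 18 (b = 3 + 5*3 = 3 + 15 = 18)
(244 + b) + w/(-305) = (244 + 18) - 202/(-305) = 262 - 202*(-1/305) = 262 + 202/305 = 80112/305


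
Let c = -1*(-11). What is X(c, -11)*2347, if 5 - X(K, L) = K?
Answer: -14082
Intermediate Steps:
c = 11
X(K, L) = 5 - K
X(c, -11)*2347 = (5 - 1*11)*2347 = (5 - 11)*2347 = -6*2347 = -14082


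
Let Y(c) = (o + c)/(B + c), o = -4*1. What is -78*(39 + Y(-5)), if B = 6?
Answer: -2340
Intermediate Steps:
o = -4
Y(c) = (-4 + c)/(6 + c)
-78*(39 + Y(-5)) = -78*(39 + (-4 - 5)/(6 - 5)) = -78*(39 - 9/1) = -78*(39 + 1*(-9)) = -78*(39 - 9) = -78*30 = -2340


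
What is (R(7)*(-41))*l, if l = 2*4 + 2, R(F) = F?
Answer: -2870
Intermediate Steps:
l = 10 (l = 8 + 2 = 10)
(R(7)*(-41))*l = (7*(-41))*10 = -287*10 = -2870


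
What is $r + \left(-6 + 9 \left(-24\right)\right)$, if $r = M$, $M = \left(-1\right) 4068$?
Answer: $-4290$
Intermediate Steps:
$M = -4068$
$r = -4068$
$r + \left(-6 + 9 \left(-24\right)\right) = -4068 + \left(-6 + 9 \left(-24\right)\right) = -4068 - 222 = -4290$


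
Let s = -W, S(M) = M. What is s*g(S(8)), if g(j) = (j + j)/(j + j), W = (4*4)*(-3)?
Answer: 48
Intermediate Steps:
W = -48 (W = 16*(-3) = -48)
s = 48 (s = -1*(-48) = 48)
g(j) = 1 (g(j) = (2*j)/((2*j)) = (2*j)*(1/(2*j)) = 1)
s*g(S(8)) = 48*1 = 48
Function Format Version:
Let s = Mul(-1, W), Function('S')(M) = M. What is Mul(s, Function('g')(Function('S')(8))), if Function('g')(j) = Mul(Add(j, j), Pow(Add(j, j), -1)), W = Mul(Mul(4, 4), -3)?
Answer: 48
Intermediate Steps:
W = -48 (W = Mul(16, -3) = -48)
s = 48 (s = Mul(-1, -48) = 48)
Function('g')(j) = 1 (Function('g')(j) = Mul(Mul(2, j), Pow(Mul(2, j), -1)) = Mul(Mul(2, j), Mul(Rational(1, 2), Pow(j, -1))) = 1)
Mul(s, Function('g')(Function('S')(8))) = Mul(48, 1) = 48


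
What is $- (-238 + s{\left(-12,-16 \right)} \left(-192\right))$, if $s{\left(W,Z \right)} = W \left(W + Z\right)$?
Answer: $64750$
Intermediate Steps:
$- (-238 + s{\left(-12,-16 \right)} \left(-192\right)) = - (-238 + - 12 \left(-12 - 16\right) \left(-192\right)) = - (-238 + \left(-12\right) \left(-28\right) \left(-192\right)) = - (-238 + 336 \left(-192\right)) = - (-238 - 64512) = \left(-1\right) \left(-64750\right) = 64750$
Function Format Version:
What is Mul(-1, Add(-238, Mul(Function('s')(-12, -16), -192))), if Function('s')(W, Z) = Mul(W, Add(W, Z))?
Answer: 64750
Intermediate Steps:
Mul(-1, Add(-238, Mul(Function('s')(-12, -16), -192))) = Mul(-1, Add(-238, Mul(Mul(-12, Add(-12, -16)), -192))) = Mul(-1, Add(-238, Mul(Mul(-12, -28), -192))) = Mul(-1, Add(-238, Mul(336, -192))) = Mul(-1, Add(-238, -64512)) = Mul(-1, -64750) = 64750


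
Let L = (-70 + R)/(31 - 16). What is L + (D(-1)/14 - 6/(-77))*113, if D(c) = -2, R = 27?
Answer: -11786/1155 ≈ -10.204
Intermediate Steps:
L = -43/15 (L = (-70 + 27)/(31 - 16) = -43/15 ≈ -2.8667)
L + (D(-1)/14 - 6/(-77))*113 = -43/15 + (-2/14 - 6/(-77))*113 = -43/15 + (-2*1/14 - 6*(-1/77))*113 = -43/15 + (-1/7 + 6/77)*113 = -43/15 - 5/77*113 = -43/15 - 565/77 = -11786/1155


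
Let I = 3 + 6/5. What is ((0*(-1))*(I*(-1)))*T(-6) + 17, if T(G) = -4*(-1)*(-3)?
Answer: 17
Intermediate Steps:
I = 21/5 (I = 3 + 6*(⅕) = 3 + 6/5 = 21/5 ≈ 4.2000)
T(G) = -12 (T(G) = 4*(-3) = -12)
((0*(-1))*(I*(-1)))*T(-6) + 17 = ((0*(-1))*((21/5)*(-1)))*(-12) + 17 = (0*(-21/5))*(-12) + 17 = 0*(-12) + 17 = 0 + 17 = 17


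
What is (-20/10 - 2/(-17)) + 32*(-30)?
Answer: -16352/17 ≈ -961.88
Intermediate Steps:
(-20/10 - 2/(-17)) + 32*(-30) = (-20*1/10 - 2*(-1/17)) - 960 = (-2 + 2/17) - 960 = -32/17 - 960 = -16352/17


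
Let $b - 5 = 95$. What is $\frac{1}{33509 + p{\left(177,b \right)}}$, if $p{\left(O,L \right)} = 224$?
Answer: $\frac{1}{33733} \approx 2.9645 \cdot 10^{-5}$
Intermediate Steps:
$b = 100$ ($b = 5 + 95 = 100$)
$\frac{1}{33509 + p{\left(177,b \right)}} = \frac{1}{33509 + 224} = \frac{1}{33733}$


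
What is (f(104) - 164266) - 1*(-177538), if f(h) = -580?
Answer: 12692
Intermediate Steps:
(f(104) - 164266) - 1*(-177538) = (-580 - 164266) - 1*(-177538) = -164846 + 177538 = 12692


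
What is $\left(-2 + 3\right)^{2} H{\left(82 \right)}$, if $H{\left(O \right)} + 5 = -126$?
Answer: $-131$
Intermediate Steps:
$H{\left(O \right)} = -131$ ($H{\left(O \right)} = -5 - 126 = -131$)
$\left(-2 + 3\right)^{2} H{\left(82 \right)} = \left(-2 + 3\right)^{2} \left(-131\right) = 1^{2} \left(-131\right) = 1 \left(-131\right) = -131$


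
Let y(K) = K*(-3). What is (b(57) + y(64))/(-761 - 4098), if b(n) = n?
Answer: 135/4859 ≈ 0.027783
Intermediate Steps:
y(K) = -3*K
(b(57) + y(64))/(-761 - 4098) = (57 - 3*64)/(-761 - 4098) = (57 - 192)/(-4859) = -135*(-1/4859) = 135/4859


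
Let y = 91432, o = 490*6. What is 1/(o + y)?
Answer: 1/94372 ≈ 1.0596e-5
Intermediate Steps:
o = 2940
1/(o + y) = 1/(2940 + 91432) = 1/94372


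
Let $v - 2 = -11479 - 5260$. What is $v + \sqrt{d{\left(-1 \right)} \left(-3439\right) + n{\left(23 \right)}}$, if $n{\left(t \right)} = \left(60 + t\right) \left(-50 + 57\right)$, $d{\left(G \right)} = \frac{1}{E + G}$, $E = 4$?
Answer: $-16737 + \frac{4 i \sqrt{318}}{3} \approx -16737.0 + 23.777 i$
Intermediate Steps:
$d{\left(G \right)} = \frac{1}{4 + G}$
$n{\left(t \right)} = 420 + 7 t$ ($n{\left(t \right)} = \left(60 + t\right) 7 = 420 + 7 t$)
$v = -16737$ ($v = 2 - 16739 = -16737$)
$v + \sqrt{d{\left(-1 \right)} \left(-3439\right) + n{\left(23 \right)}} = -16737 + \sqrt{\frac{1}{4 - 1} \left(-3439\right) + \left(420 + 7 \cdot 23\right)} = -16737 + \sqrt{\frac{1}{3} \left(-3439\right) + \left(420 + 161\right)} = -16737 + \sqrt{\frac{1}{3} \left(-3439\right) + 581} = -16737 + \sqrt{- \frac{3439}{3} + 581} = -16737 + \sqrt{- \frac{1696}{3}} = -16737 + \frac{4 i \sqrt{318}}{3}$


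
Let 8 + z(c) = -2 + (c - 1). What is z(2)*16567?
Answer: -149103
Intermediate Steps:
z(c) = -11 + c (z(c) = -8 + (-2 + (c - 1)) = -8 + (-2 + (-1 + c)) = -8 + (-3 + c) = -11 + c)
z(2)*16567 = (-11 + 2)*16567 = -9*16567 = -149103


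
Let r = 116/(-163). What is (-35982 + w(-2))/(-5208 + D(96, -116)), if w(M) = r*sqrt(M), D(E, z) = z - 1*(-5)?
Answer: 3998/591 + 116*I*sqrt(2)/866997 ≈ 6.7648 + 0.00018921*I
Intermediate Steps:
D(E, z) = 5 + z (D(E, z) = z + 5 = 5 + z)
r = -116/163 (r = 116*(-1/163) = -116/163 ≈ -0.71166)
w(M) = -116*sqrt(M)/163
(-35982 + w(-2))/(-5208 + D(96, -116)) = (-35982 - 116*I*sqrt(2)/163)/(-5208 + (5 - 116)) = (-35982 - 116*I*sqrt(2)/163)/(-5208 - 111) = (-35982 - 116*I*sqrt(2)/163)/(-5319) = (-35982 - 116*I*sqrt(2)/163)*(-1/5319) = 3998/591 + 116*I*sqrt(2)/866997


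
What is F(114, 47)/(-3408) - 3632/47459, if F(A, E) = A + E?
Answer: -20018755/161740272 ≈ -0.12377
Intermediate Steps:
F(114, 47)/(-3408) - 3632/47459 = (114 + 47)/(-3408) - 3632/47459 = 161*(-1/3408) - 3632*1/47459 = -161/3408 - 3632/47459 = -20018755/161740272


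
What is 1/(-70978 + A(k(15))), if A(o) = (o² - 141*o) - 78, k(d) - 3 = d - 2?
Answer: -1/73056 ≈ -1.3688e-5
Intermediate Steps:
k(d) = 1 + d (k(d) = 3 + (d - 2) = 3 + (-2 + d) = 1 + d)
A(o) = -78 + o² - 141*o
1/(-70978 + A(k(15))) = 1/(-70978 + (-78 + (1 + 15)² - 141*(1 + 15))) = 1/(-70978 + (-78 + 16² - 141*16)) = 1/(-70978 + (-78 + 256 - 2256)) = 1/(-70978 - 2078) = 1/(-73056) = -1/73056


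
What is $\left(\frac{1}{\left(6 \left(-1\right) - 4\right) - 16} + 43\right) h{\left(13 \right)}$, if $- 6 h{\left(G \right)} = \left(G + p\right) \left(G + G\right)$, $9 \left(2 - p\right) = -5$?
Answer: $- \frac{78190}{27} \approx -2895.9$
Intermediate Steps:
$p = \frac{23}{9}$ ($p = 2 - - \frac{5}{9} = 2 + \frac{5}{9} = \frac{23}{9} \approx 2.5556$)
$h{\left(G \right)} = - \frac{G \left(\frac{23}{9} + G\right)}{3}$ ($h{\left(G \right)} = - \frac{\left(G + \frac{23}{9}\right) \left(G + G\right)}{6} = - \frac{\left(\frac{23}{9} + G\right) 2 G}{6} = - \frac{2 G \left(\frac{23}{9} + G\right)}{6} = - \frac{G \left(\frac{23}{9} + G\right)}{3}$)
$\left(\frac{1}{\left(6 \left(-1\right) - 4\right) - 16} + 43\right) h{\left(13 \right)} = \left(\frac{1}{\left(6 \left(-1\right) - 4\right) - 16} + 43\right) \left(\left(- \frac{1}{27}\right) 13 \left(23 + 9 \cdot 13\right)\right) = \left(\frac{1}{\left(-6 - 4\right) - 16} + 43\right) \left(\left(- \frac{1}{27}\right) 13 \left(23 + 117\right)\right) = \left(\frac{1}{-10 - 16} + 43\right) \left(\left(- \frac{1}{27}\right) 13 \cdot 140\right) = \left(\frac{1}{-26} + 43\right) \left(- \frac{1820}{27}\right) = \left(- \frac{1}{26} + 43\right) \left(- \frac{1820}{27}\right) = \frac{1117}{26} \left(- \frac{1820}{27}\right) = - \frac{78190}{27}$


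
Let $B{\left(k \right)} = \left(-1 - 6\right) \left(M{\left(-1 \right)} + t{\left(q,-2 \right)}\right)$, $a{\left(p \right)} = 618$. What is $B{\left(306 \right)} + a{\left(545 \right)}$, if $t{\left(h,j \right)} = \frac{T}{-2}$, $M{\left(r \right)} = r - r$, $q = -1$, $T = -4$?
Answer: $604$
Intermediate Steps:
$M{\left(r \right)} = 0$
$t{\left(h,j \right)} = 2$ ($t{\left(h,j \right)} = - \frac{4}{-2} = \left(-4\right) \left(- \frac{1}{2}\right) = 2$)
$B{\left(k \right)} = -14$ ($B{\left(k \right)} = \left(-1 - 6\right) \left(0 + 2\right) = \left(-7\right) 2 = -14$)
$B{\left(306 \right)} + a{\left(545 \right)} = -14 + 618 = 604$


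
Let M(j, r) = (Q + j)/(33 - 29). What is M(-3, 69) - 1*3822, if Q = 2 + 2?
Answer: -15287/4 ≈ -3821.8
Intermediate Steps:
Q = 4
M(j, r) = 1 + j/4 (M(j, r) = (4 + j)/(33 - 29) = (4 + j)/4 = (4 + j)*(1/4) = 1 + j/4)
M(-3, 69) - 1*3822 = (1 + (1/4)*(-3)) - 1*3822 = (1 - 3/4) - 3822 = 1/4 - 3822 = -15287/4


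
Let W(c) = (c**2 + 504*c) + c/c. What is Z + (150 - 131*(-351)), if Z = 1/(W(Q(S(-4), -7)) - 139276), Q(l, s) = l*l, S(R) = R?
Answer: 6041085104/130955 ≈ 46131.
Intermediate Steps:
Q(l, s) = l**2
W(c) = 1 + c**2 + 504*c (W(c) = (c**2 + 504*c) + 1 = 1 + c**2 + 504*c)
Z = -1/130955 (Z = 1/((1 + ((-4)**2)**2 + 504*(-4)**2) - 139276) = 1/((1 + 16**2 + 504*16) - 139276) = 1/((1 + 256 + 8064) - 139276) = 1/(8321 - 139276) = 1/(-130955) = -1/130955 ≈ -7.6362e-6)
Z + (150 - 131*(-351)) = -1/130955 + (150 - 131*(-351)) = -1/130955 + (150 + 45981) = -1/130955 + 46131 = 6041085104/130955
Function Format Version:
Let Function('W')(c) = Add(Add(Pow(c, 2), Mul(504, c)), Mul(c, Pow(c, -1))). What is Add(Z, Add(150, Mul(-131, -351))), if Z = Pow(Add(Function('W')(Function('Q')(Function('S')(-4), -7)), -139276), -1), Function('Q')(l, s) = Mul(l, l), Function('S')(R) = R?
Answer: Rational(6041085104, 130955) ≈ 46131.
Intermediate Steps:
Function('Q')(l, s) = Pow(l, 2)
Function('W')(c) = Add(1, Pow(c, 2), Mul(504, c)) (Function('W')(c) = Add(Add(Pow(c, 2), Mul(504, c)), 1) = Add(1, Pow(c, 2), Mul(504, c)))
Z = Rational(-1, 130955) (Z = Pow(Add(Add(1, Pow(Pow(-4, 2), 2), Mul(504, Pow(-4, 2))), -139276), -1) = Pow(Add(Add(1, Pow(16, 2), Mul(504, 16)), -139276), -1) = Pow(Add(Add(1, 256, 8064), -139276), -1) = Pow(Add(8321, -139276), -1) = Pow(-130955, -1) = Rational(-1, 130955) ≈ -7.6362e-6)
Add(Z, Add(150, Mul(-131, -351))) = Add(Rational(-1, 130955), Add(150, Mul(-131, -351))) = Add(Rational(-1, 130955), Add(150, 45981)) = Add(Rational(-1, 130955), 46131) = Rational(6041085104, 130955)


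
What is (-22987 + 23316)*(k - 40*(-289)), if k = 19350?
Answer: 10169390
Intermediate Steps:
(-22987 + 23316)*(k - 40*(-289)) = (-22987 + 23316)*(19350 - 40*(-289)) = 329*(19350 + 11560) = 329*30910 = 10169390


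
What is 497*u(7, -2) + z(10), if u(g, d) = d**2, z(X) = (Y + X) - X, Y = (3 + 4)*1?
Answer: 1995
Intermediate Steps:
Y = 7 (Y = 7*1 = 7)
z(X) = 7 (z(X) = (7 + X) - X = 7)
497*u(7, -2) + z(10) = 497*(-2)**2 + 7 = 497*4 + 7 = 1988 + 7 = 1995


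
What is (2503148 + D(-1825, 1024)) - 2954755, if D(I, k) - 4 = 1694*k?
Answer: 1283053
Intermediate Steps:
D(I, k) = 4 + 1694*k
(2503148 + D(-1825, 1024)) - 2954755 = (2503148 + (4 + 1694*1024)) - 2954755 = (2503148 + (4 + 1734656)) - 2954755 = (2503148 + 1734660) - 2954755 = 4237808 - 2954755 = 1283053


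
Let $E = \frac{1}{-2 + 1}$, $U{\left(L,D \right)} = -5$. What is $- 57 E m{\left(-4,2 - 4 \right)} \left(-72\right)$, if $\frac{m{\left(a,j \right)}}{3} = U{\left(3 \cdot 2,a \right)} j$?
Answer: $-123120$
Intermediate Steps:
$m{\left(a,j \right)} = - 15 j$ ($m{\left(a,j \right)} = 3 \left(- 5 j\right) = - 15 j$)
$E = -1$ ($E = \frac{1}{-1} = -1$)
$- 57 E m{\left(-4,2 - 4 \right)} \left(-72\right) = - 57 \left(- \left(-15\right) \left(2 - 4\right)\right) \left(-72\right) = - 57 \left(- \left(-15\right) \left(-2\right)\right) \left(-72\right) = - 57 \left(\left(-1\right) 30\right) \left(-72\right) = \left(-57\right) \left(-30\right) \left(-72\right) = 1710 \left(-72\right) = -123120$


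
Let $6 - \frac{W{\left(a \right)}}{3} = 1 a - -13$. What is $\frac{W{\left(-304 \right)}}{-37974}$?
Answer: $- \frac{297}{12658} \approx -0.023463$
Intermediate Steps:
$W{\left(a \right)} = -21 - 3 a$ ($W{\left(a \right)} = 18 - 3 \left(1 a - -13\right) = 18 - 3 \left(a + 13\right) = 18 - 3 \left(13 + a\right) = 18 - \left(39 + 3 a\right) = -21 - 3 a$)
$\frac{W{\left(-304 \right)}}{-37974} = \frac{-21 - -912}{-37974} = \left(-21 + 912\right) \left(- \frac{1}{37974}\right) = 891 \left(- \frac{1}{37974}\right) = - \frac{297}{12658}$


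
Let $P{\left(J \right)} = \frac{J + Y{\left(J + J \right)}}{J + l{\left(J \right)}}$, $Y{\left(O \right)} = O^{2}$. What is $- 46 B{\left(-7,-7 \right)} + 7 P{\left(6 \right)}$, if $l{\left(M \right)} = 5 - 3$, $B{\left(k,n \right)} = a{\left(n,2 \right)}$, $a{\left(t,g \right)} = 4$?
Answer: $- \frac{211}{4} \approx -52.75$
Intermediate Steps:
$B{\left(k,n \right)} = 4$
$l{\left(M \right)} = 2$
$P{\left(J \right)} = \frac{J + 4 J^{2}}{2 + J}$ ($P{\left(J \right)} = \frac{J + \left(J + J\right)^{2}}{J + 2} = \frac{J + \left(2 J\right)^{2}}{2 + J} = \frac{J + 4 J^{2}}{2 + J}$)
$- 46 B{\left(-7,-7 \right)} + 7 P{\left(6 \right)} = \left(-46\right) 4 + 7 \frac{6 \left(1 + 4 \cdot 6\right)}{2 + 6} = -184 + 7 \frac{6 \left(1 + 24\right)}{8} = -184 + 7 \cdot 6 \cdot \frac{1}{8} \cdot 25 = -184 + 7 \cdot \frac{75}{4} = -184 + \frac{525}{4} = - \frac{211}{4}$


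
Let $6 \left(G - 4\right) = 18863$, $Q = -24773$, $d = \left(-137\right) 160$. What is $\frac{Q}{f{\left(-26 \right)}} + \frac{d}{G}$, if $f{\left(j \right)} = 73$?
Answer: $- \frac{477488611}{1378751} \approx -346.32$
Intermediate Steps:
$d = -21920$
$G = \frac{18887}{6}$ ($G = 4 + \frac{1}{6} \cdot 18863 = 4 + \frac{18863}{6} = \frac{18887}{6} \approx 3147.8$)
$\frac{Q}{f{\left(-26 \right)}} + \frac{d}{G} = - \frac{24773}{73} - \frac{21920}{\frac{18887}{6}} = \left(-24773\right) \frac{1}{73} - \frac{131520}{18887} = - \frac{24773}{73} - \frac{131520}{18887} = - \frac{477488611}{1378751}$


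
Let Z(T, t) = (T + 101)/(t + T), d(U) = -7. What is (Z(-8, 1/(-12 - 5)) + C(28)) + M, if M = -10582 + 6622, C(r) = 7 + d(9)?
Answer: -544101/137 ≈ -3971.5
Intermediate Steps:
C(r) = 0 (C(r) = 7 - 7 = 0)
M = -3960
Z(T, t) = (101 + T)/(T + t)
(Z(-8, 1/(-12 - 5)) + C(28)) + M = ((101 - 8)/(-8 + 1/(-12 - 5)) + 0) - 3960 = (93/(-8 + 1/(-17)) + 0) - 3960 = (93/(-8 - 1/17) + 0) - 3960 = (93/(-137/17) + 0) - 3960 = (-17/137*93 + 0) - 3960 = (-1581/137 + 0) - 3960 = -1581/137 - 3960 = -544101/137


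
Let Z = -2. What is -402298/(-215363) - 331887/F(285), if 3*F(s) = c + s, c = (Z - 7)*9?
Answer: -71448823717/14644684 ≈ -4878.8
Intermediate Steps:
c = -81 (c = (-2 - 7)*9 = -9*9 = -81)
F(s) = -27 + s/3 (F(s) = (-81 + s)/3 = -27 + s/3)
-402298/(-215363) - 331887/F(285) = -402298/(-215363) - 331887/(-27 + (⅓)*285) = -402298*(-1/215363) - 331887/(-27 + 95) = 402298/215363 - 331887/68 = -71448823717/14644684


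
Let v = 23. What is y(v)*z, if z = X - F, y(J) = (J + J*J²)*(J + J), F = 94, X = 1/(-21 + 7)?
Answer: -369247290/7 ≈ -5.2750e+7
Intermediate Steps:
X = -1/14 (X = 1/(-14) = -1/14 ≈ -0.071429)
y(J) = 2*J*(J + J³) (y(J) = (J + J³)*(2*J) = 2*J*(J + J³))
z = -1317/14 (z = -1/14 - 1*94 = -1/14 - 94 = -1317/14 ≈ -94.071)
y(v)*z = (2*23²*(1 + 23²))*(-1317/14) = (2*529*(1 + 529))*(-1317/14) = (2*529*530)*(-1317/14) = 560740*(-1317/14) = -369247290/7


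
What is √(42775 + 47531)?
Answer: 3*√10034 ≈ 300.51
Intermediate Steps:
√(42775 + 47531) = √90306 = 3*√10034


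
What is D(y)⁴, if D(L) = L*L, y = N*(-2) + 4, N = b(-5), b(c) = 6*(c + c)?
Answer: 55895067029733376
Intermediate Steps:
b(c) = 12*c (b(c) = 6*(2*c) = 12*c)
N = -60 (N = 12*(-5) = -60)
y = 124 (y = -60*(-2) + 4 = 120 + 4 = 124)
D(L) = L²
D(y)⁴ = (124²)⁴ = 15376⁴ = 55895067029733376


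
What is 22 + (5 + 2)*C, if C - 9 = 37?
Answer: 344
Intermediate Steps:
C = 46 (C = 9 + 37 = 46)
22 + (5 + 2)*C = 22 + (5 + 2)*46 = 22 + 7*46 = 22 + 322 = 344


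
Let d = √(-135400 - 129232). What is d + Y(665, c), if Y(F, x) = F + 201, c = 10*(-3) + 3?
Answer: 866 + 2*I*√66158 ≈ 866.0 + 514.42*I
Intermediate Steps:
c = -27 (c = -30 + 3 = -27)
Y(F, x) = 201 + F
d = 2*I*√66158 (d = √(-264632) = 2*I*√66158 ≈ 514.42*I)
d + Y(665, c) = 2*I*√66158 + (201 + 665) = 2*I*√66158 + 866 = 866 + 2*I*√66158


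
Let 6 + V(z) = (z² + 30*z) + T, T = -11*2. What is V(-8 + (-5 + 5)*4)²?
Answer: 41616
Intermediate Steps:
T = -22
V(z) = -28 + z² + 30*z (V(z) = -6 + ((z² + 30*z) - 22) = -6 + (-22 + z² + 30*z) = -28 + z² + 30*z)
V(-8 + (-5 + 5)*4)² = (-28 + (-8 + (-5 + 5)*4)² + 30*(-8 + (-5 + 5)*4))² = (-28 + (-8 + 0*4)² + 30*(-8 + 0*4))² = (-28 + (-8 + 0)² + 30*(-8 + 0))² = (-28 + (-8)² + 30*(-8))² = (-28 + 64 - 240)² = (-204)² = 41616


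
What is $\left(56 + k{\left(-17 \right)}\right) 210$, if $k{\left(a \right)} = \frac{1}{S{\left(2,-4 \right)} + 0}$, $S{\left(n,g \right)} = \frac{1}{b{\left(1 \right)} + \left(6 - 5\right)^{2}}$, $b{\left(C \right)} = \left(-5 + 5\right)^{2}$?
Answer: $11970$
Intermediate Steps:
$b{\left(C \right)} = 0$ ($b{\left(C \right)} = 0^{2} = 0$)
$S{\left(n,g \right)} = 1$ ($S{\left(n,g \right)} = \frac{1}{0 + \left(6 - 5\right)^{2}} = \frac{1}{0 + 1^{2}} = \frac{1}{0 + 1} = 1^{-1} = 1$)
$k{\left(a \right)} = 1$ ($k{\left(a \right)} = \frac{1}{1 + 0} = 1^{-1} = 1$)
$\left(56 + k{\left(-17 \right)}\right) 210 = \left(56 + 1\right) 210 = 57 \cdot 210 = 11970$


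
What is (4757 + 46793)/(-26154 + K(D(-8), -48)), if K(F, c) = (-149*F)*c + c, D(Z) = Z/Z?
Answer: -1031/381 ≈ -2.7060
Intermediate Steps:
D(Z) = 1
K(F, c) = c - 149*F*c (K(F, c) = -149*F*c + c = c - 149*F*c)
(4757 + 46793)/(-26154 + K(D(-8), -48)) = (4757 + 46793)/(-26154 - 48*(1 - 149*1)) = 51550/(-26154 - 48*(1 - 149)) = 51550/(-26154 - 48*(-148)) = 51550/(-26154 + 7104) = 51550/(-19050) = 51550*(-1/19050) = -1031/381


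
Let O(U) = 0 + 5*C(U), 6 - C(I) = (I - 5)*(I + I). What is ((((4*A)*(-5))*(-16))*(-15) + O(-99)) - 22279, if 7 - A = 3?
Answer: -144409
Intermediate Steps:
A = 4 (A = 7 - 1*3 = 7 - 3 = 4)
C(I) = 6 - 2*I*(-5 + I) (C(I) = 6 - (I - 5)*(I + I) = 6 - (-5 + I)*2*I = 6 - 2*I*(-5 + I))
O(U) = 30 - 10*U**2 + 50*U (O(U) = 0 + 5*(6 - 2*U**2 + 10*U) = 0 + (30 - 10*U**2 + 50*U) = 30 - 10*U**2 + 50*U)
((((4*A)*(-5))*(-16))*(-15) + O(-99)) - 22279 = ((((4*4)*(-5))*(-16))*(-15) + (30 - 10*(-99)**2 + 50*(-99))) - 22279 = (((16*(-5))*(-16))*(-15) + (30 - 10*9801 - 4950)) - 22279 = (-80*(-16)*(-15) + (30 - 98010 - 4950)) - 22279 = (1280*(-15) - 102930) - 22279 = (-19200 - 102930) - 22279 = -122130 - 22279 = -144409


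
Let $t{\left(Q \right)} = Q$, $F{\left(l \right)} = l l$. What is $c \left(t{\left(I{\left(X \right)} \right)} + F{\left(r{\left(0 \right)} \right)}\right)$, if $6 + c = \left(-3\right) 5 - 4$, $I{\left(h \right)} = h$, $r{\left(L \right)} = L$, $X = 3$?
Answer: $-75$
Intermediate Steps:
$F{\left(l \right)} = l^{2}$
$c = -25$ ($c = -6 - 19 = -25$)
$c \left(t{\left(I{\left(X \right)} \right)} + F{\left(r{\left(0 \right)} \right)}\right) = - 25 \left(3 + 0^{2}\right) = - 25 \left(3 + 0\right) = \left(-25\right) 3 = -75$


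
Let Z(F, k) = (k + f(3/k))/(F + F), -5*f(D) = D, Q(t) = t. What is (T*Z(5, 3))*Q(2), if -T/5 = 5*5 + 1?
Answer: -364/5 ≈ -72.800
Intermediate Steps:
f(D) = -D/5
Z(F, k) = (k - 3/(5*k))/(2*F) (Z(F, k) = (k - 3/(5*k))/(F + F) = (k - 3/(5*k))/((2*F)) = (k - 3/(5*k))*(1/(2*F)) = (k - 3/(5*k))/(2*F))
T = -130 (T = -5*(5*5 + 1) = -5*(25 + 1) = -5*26 = -130)
(T*Z(5, 3))*Q(2) = -13*(-3 + 5*3²)/(5*3)*2 = -13*(-3 + 5*9)/(5*3)*2 = -13*(-3 + 45)/(5*3)*2 = -13*42/(5*3)*2 = -130*7/25*2 = -182/5*2 = -364/5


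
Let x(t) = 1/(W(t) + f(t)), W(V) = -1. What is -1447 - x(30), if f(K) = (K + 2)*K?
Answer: -1387674/959 ≈ -1447.0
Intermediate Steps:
f(K) = K*(2 + K) (f(K) = (2 + K)*K = K*(2 + K))
x(t) = 1/(-1 + t*(2 + t))
-1447 - x(30) = -1447 - 1/(-1 + 30*(2 + 30)) = -1447 - 1/(-1 + 30*32) = -1447 - 1/(-1 + 960) = -1447 - 1/959 = -1387674/959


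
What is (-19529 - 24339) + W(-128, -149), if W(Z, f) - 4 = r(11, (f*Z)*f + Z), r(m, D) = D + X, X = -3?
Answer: -2885723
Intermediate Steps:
r(m, D) = -3 + D (r(m, D) = D - 3 = -3 + D)
W(Z, f) = 1 + Z + Z*f² (W(Z, f) = 4 + (-3 + ((f*Z)*f + Z)) = 4 + (-3 + ((Z*f)*f + Z)) = 4 + (-3 + (Z*f² + Z)) = 4 + (-3 + (Z + Z*f²)) = 4 + (-3 + Z + Z*f²) = 1 + Z + Z*f²)
(-19529 - 24339) + W(-128, -149) = (-19529 - 24339) + (1 - 128*(1 + (-149)²)) = -43868 + (1 - 128*(1 + 22201)) = -43868 + (1 - 128*22202) = -43868 + (1 - 2841856) = -43868 - 2841855 = -2885723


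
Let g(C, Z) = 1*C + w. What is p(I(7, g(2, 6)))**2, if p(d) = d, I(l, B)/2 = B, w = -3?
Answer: 4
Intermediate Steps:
g(C, Z) = -3 + C (g(C, Z) = 1*C - 3 = C - 3 = -3 + C)
I(l, B) = 2*B
p(I(7, g(2, 6)))**2 = (2*(-3 + 2))**2 = (2*(-1))**2 = (-2)**2 = 4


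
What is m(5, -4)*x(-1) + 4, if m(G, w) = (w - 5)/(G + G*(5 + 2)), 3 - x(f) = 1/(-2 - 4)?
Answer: 263/80 ≈ 3.2875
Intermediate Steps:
x(f) = 19/6 (x(f) = 3 - 1/(-2 - 4) = 3 - 1/(-6) = 3 - 1*(-⅙) = 3 + ⅙ = 19/6)
m(G, w) = (-5 + w)/(8*G) (m(G, w) = (-5 + w)/(G + G*7) = (-5 + w)/(G + 7*G) = (-5 + w)/((8*G)) = (-5 + w)*(1/(8*G)) = (-5 + w)/(8*G))
m(5, -4)*x(-1) + 4 = ((⅛)*(-5 - 4)/5)*(19/6) + 4 = ((⅛)*(⅕)*(-9))*(19/6) + 4 = -9/40*19/6 + 4 = -57/80 + 4 = 263/80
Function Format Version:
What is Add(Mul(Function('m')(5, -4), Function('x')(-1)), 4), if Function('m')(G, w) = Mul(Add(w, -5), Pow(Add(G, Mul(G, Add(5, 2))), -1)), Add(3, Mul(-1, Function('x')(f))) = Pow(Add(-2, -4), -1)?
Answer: Rational(263, 80) ≈ 3.2875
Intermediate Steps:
Function('x')(f) = Rational(19, 6) (Function('x')(f) = Add(3, Mul(-1, Pow(Add(-2, -4), -1))) = Add(3, Mul(-1, Pow(-6, -1))) = Add(3, Mul(-1, Rational(-1, 6))) = Add(3, Rational(1, 6)) = Rational(19, 6))
Function('m')(G, w) = Mul(Rational(1, 8), Pow(G, -1), Add(-5, w)) (Function('m')(G, w) = Mul(Add(-5, w), Pow(Add(G, Mul(G, 7)), -1)) = Mul(Add(-5, w), Pow(Add(G, Mul(7, G)), -1)) = Mul(Add(-5, w), Pow(Mul(8, G), -1)) = Mul(Add(-5, w), Mul(Rational(1, 8), Pow(G, -1))) = Mul(Rational(1, 8), Pow(G, -1), Add(-5, w)))
Add(Mul(Function('m')(5, -4), Function('x')(-1)), 4) = Add(Mul(Mul(Rational(1, 8), Pow(5, -1), Add(-5, -4)), Rational(19, 6)), 4) = Add(Mul(Mul(Rational(1, 8), Rational(1, 5), -9), Rational(19, 6)), 4) = Add(Mul(Rational(-9, 40), Rational(19, 6)), 4) = Add(Rational(-57, 80), 4) = Rational(263, 80)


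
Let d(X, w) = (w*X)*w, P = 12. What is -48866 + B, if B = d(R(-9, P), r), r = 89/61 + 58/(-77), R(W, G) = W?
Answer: -1078171261619/22061809 ≈ -48871.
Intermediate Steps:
r = 3315/4697 (r = 89*(1/61) + 58*(-1/77) = 89/61 - 58/77 = 3315/4697 ≈ 0.70577)
d(X, w) = X*w**2 (d(X, w) = (X*w)*w = X*w**2)
B = -98903025/22061809 (B = -9*(3315/4697)**2 = -9*10989225/22061809 = -98903025/22061809 ≈ -4.4830)
-48866 + B = -48866 - 98903025/22061809 = -1078171261619/22061809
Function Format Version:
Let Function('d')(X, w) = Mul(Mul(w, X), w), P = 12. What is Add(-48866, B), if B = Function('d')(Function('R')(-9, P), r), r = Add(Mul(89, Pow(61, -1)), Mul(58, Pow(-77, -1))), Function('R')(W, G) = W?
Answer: Rational(-1078171261619, 22061809) ≈ -48871.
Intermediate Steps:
r = Rational(3315, 4697) (r = Add(Mul(89, Rational(1, 61)), Mul(58, Rational(-1, 77))) = Add(Rational(89, 61), Rational(-58, 77)) = Rational(3315, 4697) ≈ 0.70577)
Function('d')(X, w) = Mul(X, Pow(w, 2)) (Function('d')(X, w) = Mul(Mul(X, w), w) = Mul(X, Pow(w, 2)))
B = Rational(-98903025, 22061809) (B = Mul(-9, Pow(Rational(3315, 4697), 2)) = Mul(-9, Rational(10989225, 22061809)) = Rational(-98903025, 22061809) ≈ -4.4830)
Add(-48866, B) = Add(-48866, Rational(-98903025, 22061809)) = Rational(-1078171261619, 22061809)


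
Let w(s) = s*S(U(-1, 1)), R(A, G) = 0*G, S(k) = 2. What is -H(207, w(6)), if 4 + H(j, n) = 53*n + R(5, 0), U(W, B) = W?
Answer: -632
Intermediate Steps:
R(A, G) = 0
w(s) = 2*s (w(s) = s*2 = 2*s)
H(j, n) = -4 + 53*n (H(j, n) = -4 + (53*n + 0) = -4 + 53*n)
-H(207, w(6)) = -(-4 + 53*(2*6)) = -(-4 + 53*12) = -(-4 + 636) = -1*632 = -632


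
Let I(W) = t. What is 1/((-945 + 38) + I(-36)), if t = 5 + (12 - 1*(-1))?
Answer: -1/889 ≈ -0.0011249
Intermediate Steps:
t = 18 (t = 5 + (12 + 1) = 5 + 13 = 18)
I(W) = 18
1/((-945 + 38) + I(-36)) = 1/((-945 + 38) + 18) = 1/(-907 + 18) = 1/(-889) = -1/889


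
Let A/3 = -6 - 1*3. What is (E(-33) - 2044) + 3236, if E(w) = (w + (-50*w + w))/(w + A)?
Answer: 5828/5 ≈ 1165.6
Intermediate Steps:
A = -27 (A = 3*(-6 - 1*3) = 3*(-6 - 3) = 3*(-9) = -27)
E(w) = -48*w/(-27 + w) (E(w) = (w + (-50*w + w))/(w - 27) = (w - 49*w)/(-27 + w) = (-48*w)/(-27 + w) = -48*w/(-27 + w))
(E(-33) - 2044) + 3236 = (-48*(-33)/(-27 - 33) - 2044) + 3236 = (-48*(-33)/(-60) - 2044) + 3236 = (-48*(-33)*(-1/60) - 2044) + 3236 = (-132/5 - 2044) + 3236 = -10352/5 + 3236 = 5828/5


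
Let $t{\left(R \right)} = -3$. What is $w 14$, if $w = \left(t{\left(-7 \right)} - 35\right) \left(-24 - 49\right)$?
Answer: $38836$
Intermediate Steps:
$w = 2774$ ($w = \left(-3 - 35\right) \left(-24 - 49\right) = \left(-38\right) \left(-73\right) = 2774$)
$w 14 = 2774 \cdot 14 = 38836$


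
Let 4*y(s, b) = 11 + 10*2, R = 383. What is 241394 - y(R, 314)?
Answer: 965545/4 ≈ 2.4139e+5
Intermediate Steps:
y(s, b) = 31/4 (y(s, b) = (11 + 10*2)/4 = (11 + 20)/4 = (¼)*31 = 31/4)
241394 - y(R, 314) = 241394 - 1*31/4 = 241394 - 31/4 = 965545/4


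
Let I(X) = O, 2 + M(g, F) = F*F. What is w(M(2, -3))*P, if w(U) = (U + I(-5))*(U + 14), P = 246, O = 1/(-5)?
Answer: 175644/5 ≈ 35129.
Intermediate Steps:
M(g, F) = -2 + F**2 (M(g, F) = -2 + F*F = -2 + F**2)
O = -1/5 (O = 1*(-1/5) = -1/5 ≈ -0.20000)
I(X) = -1/5
w(U) = (14 + U)*(-1/5 + U) (w(U) = (U - 1/5)*(U + 14) = (-1/5 + U)*(14 + U) = (14 + U)*(-1/5 + U))
w(M(2, -3))*P = (-14/5 + (-2 + (-3)**2)**2 + 69*(-2 + (-3)**2)/5)*246 = (-14/5 + (-2 + 9)**2 + 69*(-2 + 9)/5)*246 = (-14/5 + 7**2 + (69/5)*7)*246 = (-14/5 + 49 + 483/5)*246 = (714/5)*246 = 175644/5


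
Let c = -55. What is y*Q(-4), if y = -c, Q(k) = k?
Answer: -220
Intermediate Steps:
y = 55 (y = -1*(-55) = 55)
y*Q(-4) = 55*(-4) = -220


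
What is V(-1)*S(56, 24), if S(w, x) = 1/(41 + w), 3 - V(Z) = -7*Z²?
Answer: 10/97 ≈ 0.10309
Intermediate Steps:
V(Z) = 3 + 7*Z² (V(Z) = 3 - (-7)*Z² = 3 + 7*Z²)
V(-1)*S(56, 24) = (3 + 7*(-1)²)/(41 + 56) = (3 + 7*1)/97 = (3 + 7)*(1/97) = 10*(1/97) = 10/97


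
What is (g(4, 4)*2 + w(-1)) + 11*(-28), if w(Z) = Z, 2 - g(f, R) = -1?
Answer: -303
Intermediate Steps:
g(f, R) = 3 (g(f, R) = 2 - 1*(-1) = 2 + 1 = 3)
(g(4, 4)*2 + w(-1)) + 11*(-28) = (3*2 - 1) + 11*(-28) = (6 - 1) - 308 = 5 - 308 = -303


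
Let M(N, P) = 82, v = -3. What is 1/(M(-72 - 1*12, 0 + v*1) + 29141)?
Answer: 1/29223 ≈ 3.4220e-5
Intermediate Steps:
1/(M(-72 - 1*12, 0 + v*1) + 29141) = 1/(82 + 29141) = 1/29223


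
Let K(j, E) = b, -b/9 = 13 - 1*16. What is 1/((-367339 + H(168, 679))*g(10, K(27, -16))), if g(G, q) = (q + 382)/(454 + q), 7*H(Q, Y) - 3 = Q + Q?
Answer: -3367/1051552906 ≈ -3.2019e-6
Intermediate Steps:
b = 27 (b = -9*(13 - 1*16) = -9*(13 - 16) = -9*(-3) = 27)
H(Q, Y) = 3/7 + 2*Q/7 (H(Q, Y) = 3/7 + (Q + Q)/7 = 3/7 + (2*Q)/7 = 3/7 + 2*Q/7)
K(j, E) = 27
g(G, q) = (382 + q)/(454 + q)
1/((-367339 + H(168, 679))*g(10, K(27, -16))) = 1/((-367339 + (3/7 + (2/7)*168))*(((382 + 27)/(454 + 27)))) = 1/((-367339 + (3/7 + 48))*((409/481))) = 1/((-367339 + 339/7)*(((1/481)*409))) = 1/((-2571034/7)*(409/481)) = -7/2571034*481/409 = -3367/1051552906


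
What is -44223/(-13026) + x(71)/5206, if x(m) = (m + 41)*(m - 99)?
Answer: 31562567/11302226 ≈ 2.7926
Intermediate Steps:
x(m) = (-99 + m)*(41 + m) (x(m) = (41 + m)*(-99 + m) = (-99 + m)*(41 + m))
-44223/(-13026) + x(71)/5206 = -44223/(-13026) + (-4059 + 71² - 58*71)/5206 = -44223*(-1/13026) + (-4059 + 5041 - 4118)*(1/5206) = 14741/4342 - 3136*1/5206 = 14741/4342 - 1568/2603 = 31562567/11302226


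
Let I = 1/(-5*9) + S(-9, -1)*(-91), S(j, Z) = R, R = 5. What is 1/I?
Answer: -45/20476 ≈ -0.0021977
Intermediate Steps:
S(j, Z) = 5
I = -20476/45 (I = 1/(-5*9) + 5*(-91) = 1/(-45) - 455 = -1/45 - 455 = -20476/45 ≈ -455.02)
1/I = 1/(-20476/45) = -45/20476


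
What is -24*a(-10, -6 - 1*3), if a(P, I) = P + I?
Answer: 456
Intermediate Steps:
a(P, I) = I + P
-24*a(-10, -6 - 1*3) = -24*((-6 - 1*3) - 10) = -24*((-6 - 3) - 10) = -24*(-9 - 10) = -24*(-19) = 456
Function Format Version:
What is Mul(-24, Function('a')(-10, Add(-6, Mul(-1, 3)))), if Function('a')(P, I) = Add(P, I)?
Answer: 456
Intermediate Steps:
Function('a')(P, I) = Add(I, P)
Mul(-24, Function('a')(-10, Add(-6, Mul(-1, 3)))) = Mul(-24, Add(Add(-6, Mul(-1, 3)), -10)) = Mul(-24, Add(Add(-6, -3), -10)) = Mul(-24, Add(-9, -10)) = Mul(-24, -19) = 456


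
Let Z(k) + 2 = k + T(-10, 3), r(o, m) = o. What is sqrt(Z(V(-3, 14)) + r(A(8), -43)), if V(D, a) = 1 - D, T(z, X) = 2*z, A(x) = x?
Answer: I*sqrt(10) ≈ 3.1623*I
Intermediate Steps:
Z(k) = -22 + k (Z(k) = -2 + (k + 2*(-10)) = -2 + (k - 20) = -2 + (-20 + k) = -22 + k)
sqrt(Z(V(-3, 14)) + r(A(8), -43)) = sqrt((-22 + (1 - 1*(-3))) + 8) = sqrt((-22 + (1 + 3)) + 8) = sqrt((-22 + 4) + 8) = sqrt(-18 + 8) = sqrt(-10) = I*sqrt(10)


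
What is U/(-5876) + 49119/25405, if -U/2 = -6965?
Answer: -32634203/74639890 ≈ -0.43722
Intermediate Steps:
U = 13930 (U = -2*(-6965) = 13930)
U/(-5876) + 49119/25405 = 13930/(-5876) + 49119/25405 = 13930*(-1/5876) + 49119*(1/25405) = -6965/2938 + 49119/25405 = -32634203/74639890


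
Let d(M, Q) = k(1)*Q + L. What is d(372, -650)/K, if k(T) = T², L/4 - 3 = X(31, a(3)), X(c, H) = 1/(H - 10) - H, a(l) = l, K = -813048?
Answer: 759/948556 ≈ 0.00080016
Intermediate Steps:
X(c, H) = 1/(-10 + H) - H
L = -4/7 (L = 12 + 4*((1 - 1*3² + 10*3)/(-10 + 3)) = 12 + 4*((1 - 1*9 + 30)/(-7)) = 12 + 4*(-(1 - 9 + 30)/7) = 12 + 4*(-⅐*22) = 12 + 4*(-22/7) = 12 - 88/7 = -4/7 ≈ -0.57143)
d(M, Q) = -4/7 + Q (d(M, Q) = 1²*Q - 4/7 = 1*Q - 4/7 = Q - 4/7 = -4/7 + Q)
d(372, -650)/K = (-4/7 - 650)/(-813048) = -4554/7*(-1/813048) = 759/948556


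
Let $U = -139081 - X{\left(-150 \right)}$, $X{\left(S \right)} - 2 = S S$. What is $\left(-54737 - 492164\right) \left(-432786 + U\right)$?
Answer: $325061000469$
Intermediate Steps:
$X{\left(S \right)} = 2 + S^{2}$ ($X{\left(S \right)} = 2 + S S = 2 + S^{2}$)
$U = -161583$ ($U = -139081 - \left(2 + \left(-150\right)^{2}\right) = -139081 - \left(2 + 22500\right) = -139081 - 22502 = -161583$)
$\left(-54737 - 492164\right) \left(-432786 + U\right) = \left(-54737 - 492164\right) \left(-432786 - 161583\right) = \left(-546901\right) \left(-594369\right) = 325061000469$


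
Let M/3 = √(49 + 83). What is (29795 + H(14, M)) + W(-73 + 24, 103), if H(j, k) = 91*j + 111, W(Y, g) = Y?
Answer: 31131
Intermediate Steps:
M = 6*√33 (M = 3*√(49 + 83) = 3*√132 = 3*(2*√33) = 6*√33 ≈ 34.467)
H(j, k) = 111 + 91*j
(29795 + H(14, M)) + W(-73 + 24, 103) = (29795 + (111 + 91*14)) + (-73 + 24) = (29795 + (111 + 1274)) - 49 = (29795 + 1385) - 49 = 31180 - 49 = 31131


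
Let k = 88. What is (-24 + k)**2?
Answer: 4096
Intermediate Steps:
(-24 + k)**2 = (-24 + 88)**2 = 64**2 = 4096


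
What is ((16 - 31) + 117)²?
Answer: 10404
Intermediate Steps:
((16 - 31) + 117)² = (-15 + 117)² = 102² = 10404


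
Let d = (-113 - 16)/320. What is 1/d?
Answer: -320/129 ≈ -2.4806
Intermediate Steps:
d = -129/320 (d = -129*1/320 = -129/320 ≈ -0.40312)
1/d = 1/(-129/320) = -320/129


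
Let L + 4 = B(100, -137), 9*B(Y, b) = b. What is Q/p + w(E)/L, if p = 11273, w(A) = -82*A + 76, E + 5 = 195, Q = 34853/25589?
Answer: 40251229943761/49904409881 ≈ 806.57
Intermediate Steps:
Q = 34853/25589 (Q = 34853*(1/25589) = 34853/25589 ≈ 1.3620)
E = 190 (E = -5 + 195 = 190)
w(A) = 76 - 82*A
B(Y, b) = b/9
L = -173/9 (L = -4 + (⅑)*(-137) = -4 - 137/9 = -173/9 ≈ -19.222)
Q/p + w(E)/L = (34853/25589)/11273 + (76 - 82*190)/(-173/9) = (34853/25589)*(1/11273) + (76 - 15580)*(-9/173) = 34853/288464797 - 15504*(-9/173) = 34853/288464797 + 139536/173 = 40251229943761/49904409881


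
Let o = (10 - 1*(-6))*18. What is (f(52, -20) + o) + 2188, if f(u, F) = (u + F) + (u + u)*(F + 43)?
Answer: 4900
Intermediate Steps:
o = 288 (o = (10 + 6)*18 = 16*18 = 288)
f(u, F) = F + u + 2*u*(43 + F) (f(u, F) = (F + u) + (2*u)*(43 + F) = (F + u) + 2*u*(43 + F) = F + u + 2*u*(43 + F))
(f(52, -20) + o) + 2188 = ((-20 + 87*52 + 2*(-20)*52) + 288) + 2188 = ((-20 + 4524 - 2080) + 288) + 2188 = (2424 + 288) + 2188 = 2712 + 2188 = 4900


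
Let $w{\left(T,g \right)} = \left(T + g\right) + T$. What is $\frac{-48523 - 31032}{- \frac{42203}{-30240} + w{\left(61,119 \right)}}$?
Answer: $- \frac{343677600}{1047149} \approx -328.2$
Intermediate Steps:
$w{\left(T,g \right)} = g + 2 T$
$\frac{-48523 - 31032}{- \frac{42203}{-30240} + w{\left(61,119 \right)}} = \frac{-48523 - 31032}{- \frac{42203}{-30240} + \left(119 + 2 \cdot 61\right)} = - \frac{79555}{\left(-42203\right) \left(- \frac{1}{30240}\right) + \left(119 + 122\right)} = - \frac{79555}{\frac{6029}{4320} + 241} = - \frac{79555}{\frac{1047149}{4320}} = \left(-79555\right) \frac{4320}{1047149} = - \frac{343677600}{1047149}$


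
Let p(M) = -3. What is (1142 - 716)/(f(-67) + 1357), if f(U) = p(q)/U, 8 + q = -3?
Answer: 14271/45461 ≈ 0.31392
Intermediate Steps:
q = -11 (q = -8 - 3 = -11)
f(U) = -3/U
(1142 - 716)/(f(-67) + 1357) = (1142 - 716)/(-3/(-67) + 1357) = 426/(-3*(-1/67) + 1357) = 426/(3/67 + 1357) = 426/(90922/67) = 426*(67/90922) = 14271/45461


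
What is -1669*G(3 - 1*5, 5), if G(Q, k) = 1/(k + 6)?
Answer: -1669/11 ≈ -151.73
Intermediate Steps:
G(Q, k) = 1/(6 + k)
-1669*G(3 - 1*5, 5) = -1669/(6 + 5) = -1669/11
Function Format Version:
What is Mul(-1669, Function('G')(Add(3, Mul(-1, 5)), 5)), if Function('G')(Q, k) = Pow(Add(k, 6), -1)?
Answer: Rational(-1669, 11) ≈ -151.73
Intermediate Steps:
Function('G')(Q, k) = Pow(Add(6, k), -1)
Mul(-1669, Function('G')(Add(3, Mul(-1, 5)), 5)) = Mul(-1669, Pow(Add(6, 5), -1)) = Mul(-1669, Pow(11, -1)) = Mul(-1669, Rational(1, 11)) = Rational(-1669, 11)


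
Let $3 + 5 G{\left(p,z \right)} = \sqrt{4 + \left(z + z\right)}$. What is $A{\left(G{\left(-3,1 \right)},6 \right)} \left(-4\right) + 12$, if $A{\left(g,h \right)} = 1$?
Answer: $8$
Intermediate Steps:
$G{\left(p,z \right)} = - \frac{3}{5} + \frac{\sqrt{4 + 2 z}}{5}$ ($G{\left(p,z \right)} = - \frac{3}{5} + \frac{\sqrt{4 + \left(z + z\right)}}{5} = - \frac{3}{5} + \frac{\sqrt{4 + 2 z}}{5}$)
$A{\left(G{\left(-3,1 \right)},6 \right)} \left(-4\right) + 12 = 1 \left(-4\right) + 12 = -4 + 12 = 8$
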